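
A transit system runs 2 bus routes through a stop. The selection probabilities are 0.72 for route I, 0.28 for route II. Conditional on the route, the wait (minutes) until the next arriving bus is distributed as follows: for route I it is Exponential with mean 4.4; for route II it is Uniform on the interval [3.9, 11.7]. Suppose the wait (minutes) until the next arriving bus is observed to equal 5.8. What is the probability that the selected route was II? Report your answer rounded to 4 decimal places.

Likelihoods f(5.8 | ·): I: 0.0608231; II: 0.128205.
Posterior ∝ prior × likelihood. Numerator for II: 0.28·0.128205 = 0.0358974.
Normalizing constant: 0.72·0.0608231 + 0.28·0.128205 = 0.07969.
P(II | observation) = 0.0358974 / 0.07969 = 0.450463.

0.4505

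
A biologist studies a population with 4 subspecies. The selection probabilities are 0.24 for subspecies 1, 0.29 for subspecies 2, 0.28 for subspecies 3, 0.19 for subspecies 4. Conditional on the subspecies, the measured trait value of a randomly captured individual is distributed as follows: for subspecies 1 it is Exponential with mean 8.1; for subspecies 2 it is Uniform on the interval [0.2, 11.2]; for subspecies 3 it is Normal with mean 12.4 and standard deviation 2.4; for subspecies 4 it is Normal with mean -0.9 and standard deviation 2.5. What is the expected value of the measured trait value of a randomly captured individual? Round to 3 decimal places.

Component means — 1: 8.1; 2: 5.7; 3: 12.4; 4: -0.9.
E[X] = 0.24·8.1 + 0.29·5.7 + 0.28·12.4 + 0.19·-0.9 = 6.898.

6.898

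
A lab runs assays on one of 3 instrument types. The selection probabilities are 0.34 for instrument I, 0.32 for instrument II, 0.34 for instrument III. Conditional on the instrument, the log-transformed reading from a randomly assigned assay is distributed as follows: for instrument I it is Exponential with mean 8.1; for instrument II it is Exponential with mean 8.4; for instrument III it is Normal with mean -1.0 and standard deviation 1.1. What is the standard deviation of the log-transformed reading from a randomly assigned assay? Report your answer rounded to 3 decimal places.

8.031

Per component, I: μ=8.1, E[X²]=131.22; II: μ=8.4, E[X²]=141.12; III: μ=-1, E[X²]=2.21.
E[X] = 0.34·8.1 + 0.32·8.4 + 0.34·-1 = 5.102.
E[X²] = 0.34·131.22 + 0.32·141.12 + 0.34·2.21 = 90.5246.
Var(X) = E[X²] − (E[X])² = 90.5246 − 26.0304 = 64.4942.
SD(X) = √64.4942 = 8.03083.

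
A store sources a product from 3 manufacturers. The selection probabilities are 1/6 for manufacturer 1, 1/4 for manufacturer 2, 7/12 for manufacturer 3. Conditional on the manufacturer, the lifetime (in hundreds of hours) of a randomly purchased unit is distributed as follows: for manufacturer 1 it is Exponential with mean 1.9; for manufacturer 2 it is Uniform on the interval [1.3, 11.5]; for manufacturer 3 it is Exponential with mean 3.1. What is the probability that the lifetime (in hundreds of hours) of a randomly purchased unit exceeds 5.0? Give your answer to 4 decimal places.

0.2876

Conditional on each manufacturer, P(X > 5.0): 1: 0.0719647; 2: 0.637255; 3: 0.199308.
By total probability, P(X > 5.0) = 0.166667·0.0719647 + 0.25·0.637255 + 0.583333·0.199308 = 0.287571.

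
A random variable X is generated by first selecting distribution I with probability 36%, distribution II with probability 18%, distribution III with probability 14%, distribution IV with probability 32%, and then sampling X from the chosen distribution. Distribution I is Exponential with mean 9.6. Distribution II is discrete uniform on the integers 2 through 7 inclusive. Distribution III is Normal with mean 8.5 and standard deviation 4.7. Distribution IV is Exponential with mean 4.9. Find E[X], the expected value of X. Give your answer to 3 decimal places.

Component means — I: 9.6; II: 4.5; III: 8.5; IV: 4.9.
E[X] = 0.36·9.6 + 0.18·4.5 + 0.14·8.5 + 0.32·4.9 = 7.024.

7.024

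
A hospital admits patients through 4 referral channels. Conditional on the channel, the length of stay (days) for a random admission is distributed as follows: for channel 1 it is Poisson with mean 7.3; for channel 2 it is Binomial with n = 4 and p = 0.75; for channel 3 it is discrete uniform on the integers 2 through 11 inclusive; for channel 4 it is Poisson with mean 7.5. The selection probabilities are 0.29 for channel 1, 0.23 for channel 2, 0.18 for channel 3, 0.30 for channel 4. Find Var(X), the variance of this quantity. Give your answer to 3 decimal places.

Per component, 1: μ=7.3, E[X²]=60.59; 2: μ=3, E[X²]=9.75; 3: μ=6.5, E[X²]=50.5; 4: μ=7.5, E[X²]=63.75.
E[X] = 0.29·7.3 + 0.23·3 + 0.18·6.5 + 0.3·7.5 = 6.227.
E[X²] = 0.29·60.59 + 0.23·9.75 + 0.18·50.5 + 0.3·63.75 = 48.0286.
Var(X) = E[X²] − (E[X])² = 48.0286 − 38.7755 = 9.25307.

9.253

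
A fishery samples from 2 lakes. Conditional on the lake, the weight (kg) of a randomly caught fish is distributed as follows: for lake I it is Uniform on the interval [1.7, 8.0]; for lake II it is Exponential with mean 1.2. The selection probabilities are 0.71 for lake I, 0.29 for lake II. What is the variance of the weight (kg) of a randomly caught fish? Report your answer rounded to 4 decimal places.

5.5090

Per component, I: μ=4.85, E[X²]=26.83; II: μ=1.2, E[X²]=2.88.
E[X] = 0.71·4.85 + 0.29·1.2 = 3.7915.
E[X²] = 0.71·26.83 + 0.29·2.88 = 19.8845.
Var(X) = E[X²] − (E[X])² = 19.8845 − 14.3755 = 5.50903.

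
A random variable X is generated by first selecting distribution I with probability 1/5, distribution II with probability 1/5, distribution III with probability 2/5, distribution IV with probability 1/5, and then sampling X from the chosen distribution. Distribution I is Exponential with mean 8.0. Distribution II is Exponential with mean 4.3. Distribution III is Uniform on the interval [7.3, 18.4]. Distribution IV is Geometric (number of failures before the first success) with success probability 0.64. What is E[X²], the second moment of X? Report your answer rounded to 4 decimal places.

103.3911

For each component E[X²] = Var + (mean)², giving I: 128; II: 36.98; III: 175.39; IV: 1.19531.
Overall E[X²] = 0.2·128 + 0.2·36.98 + 0.4·175.39 + 0.2·1.19531 = 103.391.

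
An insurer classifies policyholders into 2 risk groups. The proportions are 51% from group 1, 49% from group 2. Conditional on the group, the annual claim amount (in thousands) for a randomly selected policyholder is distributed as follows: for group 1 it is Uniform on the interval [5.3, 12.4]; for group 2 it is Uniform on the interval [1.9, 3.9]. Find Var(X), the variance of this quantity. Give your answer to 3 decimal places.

11.153

Per component, 1: μ=8.85, E[X²]=82.5233; 2: μ=2.9, E[X²]=8.74333.
E[X] = 0.51·8.85 + 0.49·2.9 = 5.9345.
E[X²] = 0.51·82.5233 + 0.49·8.74333 = 46.3711.
Var(X) = E[X²] − (E[X])² = 46.3711 − 35.2183 = 11.1528.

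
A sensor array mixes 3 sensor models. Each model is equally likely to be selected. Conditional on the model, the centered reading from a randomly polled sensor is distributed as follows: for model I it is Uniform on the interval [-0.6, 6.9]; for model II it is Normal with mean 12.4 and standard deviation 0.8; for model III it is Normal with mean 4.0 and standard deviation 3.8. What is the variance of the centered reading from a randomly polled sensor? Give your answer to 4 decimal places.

Per component, I: μ=3.15, E[X²]=14.61; II: μ=12.4, E[X²]=154.4; III: μ=4, E[X²]=30.44.
E[X] = 0.333333·3.15 + 0.333333·12.4 + 0.333333·4 = 6.51667.
E[X²] = 0.333333·14.61 + 0.333333·154.4 + 0.333333·30.44 = 66.4833.
Var(X) = E[X²] − (E[X])² = 66.4833 − 42.4669 = 24.0164.

24.0164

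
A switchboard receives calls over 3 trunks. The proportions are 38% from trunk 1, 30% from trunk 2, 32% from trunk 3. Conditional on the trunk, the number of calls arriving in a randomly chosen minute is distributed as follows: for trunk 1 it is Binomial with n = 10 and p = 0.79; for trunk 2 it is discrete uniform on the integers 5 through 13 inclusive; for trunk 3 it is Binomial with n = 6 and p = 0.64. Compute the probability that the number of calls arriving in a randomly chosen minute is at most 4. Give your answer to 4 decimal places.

Conditional on each trunk, P(X ≤ 4): 1: 0.00819353; 2: 0; 3: 0.699352.
By total probability, P(X ≤ 4) = 0.38·0.00819353 + 0.3·0 + 0.32·0.699352 = 0.226906.

0.2269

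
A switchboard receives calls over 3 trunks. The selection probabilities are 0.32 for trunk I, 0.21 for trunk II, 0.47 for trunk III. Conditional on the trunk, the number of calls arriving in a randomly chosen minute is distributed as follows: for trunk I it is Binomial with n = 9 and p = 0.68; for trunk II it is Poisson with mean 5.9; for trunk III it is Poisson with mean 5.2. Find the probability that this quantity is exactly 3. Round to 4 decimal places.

0.0895

Conditional on each trunk, P(X = 3): I: 0.02836; II: 0.0937707; III: 0.129279.
By total probability, P(X = 3) = 0.32·0.02836 + 0.21·0.0937707 + 0.47·0.129279 = 0.0895281.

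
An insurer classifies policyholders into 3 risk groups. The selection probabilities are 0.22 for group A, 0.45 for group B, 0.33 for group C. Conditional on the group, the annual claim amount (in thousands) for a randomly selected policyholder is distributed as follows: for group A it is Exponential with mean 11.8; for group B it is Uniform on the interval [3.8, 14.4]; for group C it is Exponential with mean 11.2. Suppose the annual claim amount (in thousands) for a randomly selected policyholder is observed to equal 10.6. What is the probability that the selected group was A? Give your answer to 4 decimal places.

Likelihoods f(10.6 | ·): A: 0.0345135; B: 0.0943396; C: 0.034654.
Posterior ∝ prior × likelihood. Numerator for A: 0.22·0.0345135 = 0.00759297.
Normalizing constant: 0.22·0.0345135 + 0.45·0.0943396 + 0.33·0.034654 = 0.0614816.
P(A | observation) = 0.00759297 / 0.0614816 = 0.1235.

0.1235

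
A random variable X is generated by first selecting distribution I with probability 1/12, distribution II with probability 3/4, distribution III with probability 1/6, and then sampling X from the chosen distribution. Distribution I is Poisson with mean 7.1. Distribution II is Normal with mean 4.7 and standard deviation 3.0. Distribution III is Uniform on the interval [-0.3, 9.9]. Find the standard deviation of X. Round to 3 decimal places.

Per component, I: μ=7.1, E[X²]=57.51; II: μ=4.7, E[X²]=31.09; III: μ=4.8, E[X²]=31.71.
E[X] = 0.0833333·7.1 + 0.75·4.7 + 0.166667·4.8 = 4.91667.
E[X²] = 0.0833333·57.51 + 0.75·31.09 + 0.166667·31.71 = 33.395.
Var(X) = E[X²] − (E[X])² = 33.395 − 24.1736 = 9.22139.
SD(X) = √9.22139 = 3.03667.

3.037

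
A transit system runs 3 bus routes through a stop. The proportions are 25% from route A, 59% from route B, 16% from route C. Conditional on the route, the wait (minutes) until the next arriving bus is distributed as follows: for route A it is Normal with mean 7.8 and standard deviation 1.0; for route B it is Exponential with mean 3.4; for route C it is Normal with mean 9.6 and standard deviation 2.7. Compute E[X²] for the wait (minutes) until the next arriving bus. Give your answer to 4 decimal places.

45.0128

For each component E[X²] = Var + (mean)², giving A: 61.84; B: 23.12; C: 99.45.
Overall E[X²] = 0.25·61.84 + 0.59·23.12 + 0.16·99.45 = 45.0128.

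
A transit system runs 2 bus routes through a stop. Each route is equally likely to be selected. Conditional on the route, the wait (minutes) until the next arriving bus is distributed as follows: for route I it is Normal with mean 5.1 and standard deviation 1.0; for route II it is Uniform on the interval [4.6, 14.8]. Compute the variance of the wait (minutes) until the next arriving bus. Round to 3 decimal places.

10.125

Per component, I: μ=5.1, E[X²]=27.01; II: μ=9.7, E[X²]=102.76.
E[X] = 0.5·5.1 + 0.5·9.7 = 7.4.
E[X²] = 0.5·27.01 + 0.5·102.76 = 64.885.
Var(X) = E[X²] − (E[X])² = 64.885 − 54.76 = 10.125.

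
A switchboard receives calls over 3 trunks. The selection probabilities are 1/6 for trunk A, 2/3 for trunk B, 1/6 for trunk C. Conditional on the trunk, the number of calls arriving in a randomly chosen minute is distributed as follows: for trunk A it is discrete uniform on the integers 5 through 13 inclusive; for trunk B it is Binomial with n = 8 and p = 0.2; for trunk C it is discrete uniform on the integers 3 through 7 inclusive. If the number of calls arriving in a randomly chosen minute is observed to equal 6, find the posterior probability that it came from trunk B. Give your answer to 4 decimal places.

0.0145

Likelihoods P(X=6 | ·): A: 0.111111; B: 0.00114688; C: 0.2.
Posterior ∝ prior × likelihood. Numerator for B: 0.666667·0.00114688 = 0.000764587.
Normalizing constant: 0.166667·0.111111 + 0.666667·0.00114688 + 0.166667·0.2 = 0.0526164.
P(B | observation) = 0.000764587 / 0.0526164 = 0.0145313.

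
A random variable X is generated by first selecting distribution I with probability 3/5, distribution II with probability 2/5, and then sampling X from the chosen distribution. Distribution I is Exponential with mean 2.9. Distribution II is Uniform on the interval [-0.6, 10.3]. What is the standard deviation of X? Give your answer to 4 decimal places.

3.1494

Per component, I: μ=2.9, E[X²]=16.82; II: μ=4.85, E[X²]=33.4233.
E[X] = 0.6·2.9 + 0.4·4.85 = 3.68.
E[X²] = 0.6·16.82 + 0.4·33.4233 = 23.4613.
Var(X) = E[X²] − (E[X])² = 23.4613 − 13.5424 = 9.91893.
SD(X) = √9.91893 = 3.14943.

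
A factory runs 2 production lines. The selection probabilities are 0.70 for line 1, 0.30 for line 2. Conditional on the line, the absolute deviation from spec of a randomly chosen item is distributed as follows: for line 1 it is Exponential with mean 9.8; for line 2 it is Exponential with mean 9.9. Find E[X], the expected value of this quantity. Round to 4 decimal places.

9.8300

Component means — 1: 9.8; 2: 9.9.
E[X] = 0.7·9.8 + 0.3·9.9 = 9.83.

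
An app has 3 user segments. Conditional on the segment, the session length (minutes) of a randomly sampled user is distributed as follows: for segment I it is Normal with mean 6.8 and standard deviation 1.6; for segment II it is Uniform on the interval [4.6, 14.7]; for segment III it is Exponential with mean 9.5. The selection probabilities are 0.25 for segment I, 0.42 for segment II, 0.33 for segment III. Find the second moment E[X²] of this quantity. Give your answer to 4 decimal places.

114.4468

For each component E[X²] = Var + (mean)², giving I: 48.8; II: 101.623; III: 180.5.
Overall E[X²] = 0.25·48.8 + 0.42·101.623 + 0.33·180.5 = 114.447.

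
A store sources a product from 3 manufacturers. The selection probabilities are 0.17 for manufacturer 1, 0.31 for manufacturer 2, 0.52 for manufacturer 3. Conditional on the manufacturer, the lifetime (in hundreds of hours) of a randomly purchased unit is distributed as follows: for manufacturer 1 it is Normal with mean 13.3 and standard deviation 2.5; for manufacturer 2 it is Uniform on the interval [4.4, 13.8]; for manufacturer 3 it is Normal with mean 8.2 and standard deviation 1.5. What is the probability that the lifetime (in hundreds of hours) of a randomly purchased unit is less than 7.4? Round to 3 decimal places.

Conditional on each manufacturer, P(X < 7.4): 1: 0.00913747; 2: 0.319149; 3: 0.296901.
By total probability, P(X < 7.4) = 0.17·0.00913747 + 0.31·0.319149 + 0.52·0.296901 = 0.254878.

0.255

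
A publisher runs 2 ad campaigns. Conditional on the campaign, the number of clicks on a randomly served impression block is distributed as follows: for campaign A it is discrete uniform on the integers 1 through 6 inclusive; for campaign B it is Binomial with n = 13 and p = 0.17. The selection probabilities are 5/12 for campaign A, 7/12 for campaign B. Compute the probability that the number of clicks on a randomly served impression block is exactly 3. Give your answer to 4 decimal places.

0.1966

Conditional on each campaign, P(X = 3): A: 0.166667; B: 0.218019.
By total probability, P(X = 3) = 0.416667·0.166667 + 0.583333·0.218019 = 0.196622.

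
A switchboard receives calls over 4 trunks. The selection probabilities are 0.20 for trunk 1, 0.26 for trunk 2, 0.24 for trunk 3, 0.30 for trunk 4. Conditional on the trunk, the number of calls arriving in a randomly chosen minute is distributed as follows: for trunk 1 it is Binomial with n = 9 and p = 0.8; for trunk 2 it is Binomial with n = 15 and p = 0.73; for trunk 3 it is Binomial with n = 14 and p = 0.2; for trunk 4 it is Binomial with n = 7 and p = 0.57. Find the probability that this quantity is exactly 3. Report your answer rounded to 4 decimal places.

0.1271

Conditional on each trunk, P(X = 3): 1: 0.00275251; 2: 2.65672e-05; 3: 0.250139; 4: 0.221598.
By total probability, P(X = 3) = 0.2·0.00275251 + 0.26·2.65672e-05 + 0.24·0.250139 + 0.3·0.221598 = 0.12707.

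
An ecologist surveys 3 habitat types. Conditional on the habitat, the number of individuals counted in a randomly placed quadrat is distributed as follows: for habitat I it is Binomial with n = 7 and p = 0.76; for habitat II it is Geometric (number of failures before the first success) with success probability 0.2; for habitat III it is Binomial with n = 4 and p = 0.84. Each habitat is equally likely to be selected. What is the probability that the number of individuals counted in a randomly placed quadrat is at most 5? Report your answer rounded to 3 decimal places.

0.756

Conditional on each habitat, P(X ≤ 5): I: 0.529812; II: 0.737856; III: 1.
By total probability, P(X ≤ 5) = 0.333333·0.529812 + 0.333333·0.737856 + 0.333333·1 = 0.755889.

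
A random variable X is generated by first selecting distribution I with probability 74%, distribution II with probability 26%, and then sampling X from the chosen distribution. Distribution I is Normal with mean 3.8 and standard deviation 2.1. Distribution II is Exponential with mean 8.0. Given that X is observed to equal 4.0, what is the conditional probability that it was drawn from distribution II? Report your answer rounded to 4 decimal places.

0.1235

Likelihoods f(4.0 | ·): I: 0.189113; II: 0.0758163.
Posterior ∝ prior × likelihood. Numerator for II: 0.26·0.0758163 = 0.0197122.
Normalizing constant: 0.74·0.189113 + 0.26·0.0758163 = 0.159656.
P(II | observation) = 0.0197122 / 0.159656 = 0.123467.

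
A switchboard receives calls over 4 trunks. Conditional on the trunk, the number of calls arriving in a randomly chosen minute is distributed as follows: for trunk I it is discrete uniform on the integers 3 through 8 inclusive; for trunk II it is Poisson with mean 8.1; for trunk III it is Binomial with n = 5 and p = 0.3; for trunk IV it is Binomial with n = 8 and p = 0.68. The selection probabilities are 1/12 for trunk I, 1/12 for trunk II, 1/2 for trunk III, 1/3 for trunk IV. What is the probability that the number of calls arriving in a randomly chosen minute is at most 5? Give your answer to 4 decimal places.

Conditional on each trunk, P(X ≤ 5): I: 0.5; II: 0.182246; III: 1; IV: 0.498702.
By total probability, P(X ≤ 5) = 0.0833333·0.5 + 0.0833333·0.182246 + 0.5·1 + 0.333333·0.498702 = 0.723088.

0.7231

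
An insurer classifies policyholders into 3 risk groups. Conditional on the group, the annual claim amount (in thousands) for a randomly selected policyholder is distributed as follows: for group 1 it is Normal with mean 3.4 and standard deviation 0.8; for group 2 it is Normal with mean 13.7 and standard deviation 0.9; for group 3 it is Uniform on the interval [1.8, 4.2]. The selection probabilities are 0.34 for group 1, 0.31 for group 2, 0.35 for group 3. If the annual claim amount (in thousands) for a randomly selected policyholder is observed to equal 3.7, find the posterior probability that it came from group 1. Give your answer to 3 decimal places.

Likelihoods f(3.7 | ·): 1: 0.464819; 2: 6.89233e-28; 3: 0.416667.
Posterior ∝ prior × likelihood. Numerator for 1: 0.34·0.464819 = 0.158038.
Normalizing constant: 0.34·0.464819 + 0.31·6.89233e-28 + 0.35·0.416667 = 0.303872.
P(1 | observation) = 0.158038 / 0.303872 = 0.520083.

0.520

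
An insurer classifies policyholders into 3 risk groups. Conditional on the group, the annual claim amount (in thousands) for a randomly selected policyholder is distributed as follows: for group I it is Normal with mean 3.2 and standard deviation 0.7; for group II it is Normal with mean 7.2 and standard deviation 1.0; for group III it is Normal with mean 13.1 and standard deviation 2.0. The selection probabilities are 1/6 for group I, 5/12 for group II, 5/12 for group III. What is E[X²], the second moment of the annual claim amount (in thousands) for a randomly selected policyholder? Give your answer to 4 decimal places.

For each component E[X²] = Var + (mean)², giving I: 10.73; II: 52.84; III: 175.61.
Overall E[X²] = 0.166667·10.73 + 0.416667·52.84 + 0.416667·175.61 = 96.9758.

96.9758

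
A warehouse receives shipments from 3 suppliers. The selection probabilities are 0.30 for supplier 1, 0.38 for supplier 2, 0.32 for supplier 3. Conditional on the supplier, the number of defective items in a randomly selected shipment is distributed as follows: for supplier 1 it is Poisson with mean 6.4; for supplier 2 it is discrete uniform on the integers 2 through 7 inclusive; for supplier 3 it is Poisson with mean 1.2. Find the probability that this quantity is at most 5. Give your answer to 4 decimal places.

Conditional on each supplier, P(X ≤ 5): 1: 0.383744; 2: 0.666667; 3: 0.9985.
By total probability, P(X ≤ 5) = 0.3·0.383744 + 0.38·0.666667 + 0.32·0.9985 = 0.687976.

0.6880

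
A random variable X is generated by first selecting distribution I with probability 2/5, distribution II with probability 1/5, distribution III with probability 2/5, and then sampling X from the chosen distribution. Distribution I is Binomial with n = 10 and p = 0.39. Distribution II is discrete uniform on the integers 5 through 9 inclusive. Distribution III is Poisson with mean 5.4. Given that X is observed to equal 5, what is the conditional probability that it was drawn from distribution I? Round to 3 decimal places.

Likelihoods P(X=5 | ·): I: 0.192032; II: 0.2; III: 0.172821.
Posterior ∝ prior × likelihood. Numerator for I: 0.4·0.192032 = 0.0768126.
Normalizing constant: 0.4·0.192032 + 0.2·0.2 + 0.4·0.172821 = 0.185941.
P(I | observation) = 0.0768126 / 0.185941 = 0.413102.

0.413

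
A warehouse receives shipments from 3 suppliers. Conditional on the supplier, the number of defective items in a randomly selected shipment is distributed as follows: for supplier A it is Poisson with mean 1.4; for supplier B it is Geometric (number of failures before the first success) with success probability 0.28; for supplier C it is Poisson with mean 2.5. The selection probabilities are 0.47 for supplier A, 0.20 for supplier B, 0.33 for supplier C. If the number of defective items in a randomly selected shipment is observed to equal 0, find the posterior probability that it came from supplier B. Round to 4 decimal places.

Likelihoods P(X=0 | ·): A: 0.246597; B: 0.28; C: 0.082085.
Posterior ∝ prior × likelihood. Numerator for B: 0.2·0.28 = 0.056.
Normalizing constant: 0.47·0.246597 + 0.2·0.28 + 0.33·0.082085 = 0.198989.
P(B | observation) = 0.056 / 0.198989 = 0.281423.

0.2814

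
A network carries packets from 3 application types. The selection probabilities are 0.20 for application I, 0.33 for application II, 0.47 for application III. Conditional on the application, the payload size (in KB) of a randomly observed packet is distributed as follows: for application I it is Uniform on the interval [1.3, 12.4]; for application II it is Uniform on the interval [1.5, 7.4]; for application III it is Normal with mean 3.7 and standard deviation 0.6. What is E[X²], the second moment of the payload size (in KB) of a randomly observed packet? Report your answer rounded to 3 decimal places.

For each component E[X²] = Var + (mean)², giving I: 57.19; II: 22.7033; III: 14.05.
Overall E[X²] = 0.2·57.19 + 0.33·22.7033 + 0.47·14.05 = 25.5336.

25.534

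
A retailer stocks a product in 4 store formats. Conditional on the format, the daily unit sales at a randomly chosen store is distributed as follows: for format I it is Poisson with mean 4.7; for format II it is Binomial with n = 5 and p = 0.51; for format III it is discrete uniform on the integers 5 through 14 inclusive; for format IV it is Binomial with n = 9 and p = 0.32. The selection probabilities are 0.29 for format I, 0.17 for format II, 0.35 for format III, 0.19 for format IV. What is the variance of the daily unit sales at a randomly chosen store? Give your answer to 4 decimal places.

13.3758

Per component, I: μ=4.7, E[X²]=26.79; II: μ=2.55, E[X²]=7.752; III: μ=9.5, E[X²]=98.5; IV: μ=2.88, E[X²]=10.2528.
E[X] = 0.29·4.7 + 0.17·2.55 + 0.35·9.5 + 0.19·2.88 = 5.6687.
E[X²] = 0.29·26.79 + 0.17·7.752 + 0.35·98.5 + 0.19·10.2528 = 45.51.
Var(X) = E[X²] − (E[X])² = 45.51 − 32.1342 = 13.3758.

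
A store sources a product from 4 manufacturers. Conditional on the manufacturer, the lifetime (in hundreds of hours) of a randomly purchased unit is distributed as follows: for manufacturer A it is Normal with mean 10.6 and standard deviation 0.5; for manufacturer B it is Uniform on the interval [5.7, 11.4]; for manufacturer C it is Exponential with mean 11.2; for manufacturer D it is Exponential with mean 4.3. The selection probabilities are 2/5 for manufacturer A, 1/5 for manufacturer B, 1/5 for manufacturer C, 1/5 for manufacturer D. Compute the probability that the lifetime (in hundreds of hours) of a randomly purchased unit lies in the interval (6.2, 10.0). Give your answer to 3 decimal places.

Conditional on each manufacturer, P(6.2 < X < 10.0): A: 0.11507; B: 0.666667; C: 0.165409; D: 0.138761.
By total probability, P(6.2 < X < 10.0) = 0.4·0.11507 + 0.2·0.666667 + 0.2·0.165409 + 0.2·0.138761 = 0.240195.

0.240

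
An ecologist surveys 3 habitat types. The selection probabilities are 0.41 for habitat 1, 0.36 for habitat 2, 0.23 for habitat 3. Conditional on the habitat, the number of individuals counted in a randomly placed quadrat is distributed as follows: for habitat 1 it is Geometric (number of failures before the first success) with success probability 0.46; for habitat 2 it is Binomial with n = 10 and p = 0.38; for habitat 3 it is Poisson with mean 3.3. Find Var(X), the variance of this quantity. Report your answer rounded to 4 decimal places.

Per component, 1: μ=1.17391, E[X²]=3.93006; 2: μ=3.8, E[X²]=16.796; 3: μ=3.3, E[X²]=14.19.
E[X] = 0.41·1.17391 + 0.36·3.8 + 0.23·3.3 = 2.6083.
E[X²] = 0.41·3.93006 + 0.36·16.796 + 0.23·14.19 = 10.9216.
Var(X) = E[X²] − (E[X])² = 10.9216 − 6.80325 = 4.11833.

4.1183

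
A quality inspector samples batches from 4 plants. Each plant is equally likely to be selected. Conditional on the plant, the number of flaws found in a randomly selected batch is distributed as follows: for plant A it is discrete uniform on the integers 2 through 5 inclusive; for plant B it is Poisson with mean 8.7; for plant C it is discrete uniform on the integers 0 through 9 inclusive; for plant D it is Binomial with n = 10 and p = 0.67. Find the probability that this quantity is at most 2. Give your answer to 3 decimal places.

0.140

Conditional on each plant, P(X ≤ 2): A: 0.25; B: 0.00792032; C: 0.3; D: 0.00316729.
By total probability, P(X ≤ 2) = 0.25·0.25 + 0.25·0.00792032 + 0.25·0.3 + 0.25·0.00316729 = 0.140272.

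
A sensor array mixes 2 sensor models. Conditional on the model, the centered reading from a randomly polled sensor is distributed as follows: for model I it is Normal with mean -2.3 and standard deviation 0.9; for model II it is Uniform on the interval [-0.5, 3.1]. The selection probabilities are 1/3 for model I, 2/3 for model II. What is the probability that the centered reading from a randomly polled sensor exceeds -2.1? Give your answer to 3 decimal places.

Conditional on each model, P(X > -2.1): I: 0.41207; II: 1.
By total probability, P(X > -2.1) = 0.333333·0.41207 + 0.666667·1 = 0.804023.

0.804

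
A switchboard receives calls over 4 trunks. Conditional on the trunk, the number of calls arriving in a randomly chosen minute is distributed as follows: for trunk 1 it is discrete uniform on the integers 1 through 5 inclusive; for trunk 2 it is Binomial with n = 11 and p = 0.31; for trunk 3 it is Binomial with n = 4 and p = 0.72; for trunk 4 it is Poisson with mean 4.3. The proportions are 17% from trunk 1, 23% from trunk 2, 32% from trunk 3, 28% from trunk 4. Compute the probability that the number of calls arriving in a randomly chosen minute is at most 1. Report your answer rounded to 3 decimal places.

Conditional on each trunk, P(X ≤ 1): 1: 0.2; 2: 0.100294; 3: 0.0693683; 4: 0.0719134.
By total probability, P(X ≤ 1) = 0.17·0.2 + 0.23·0.100294 + 0.32·0.0693683 + 0.28·0.0719134 = 0.0994012.

0.099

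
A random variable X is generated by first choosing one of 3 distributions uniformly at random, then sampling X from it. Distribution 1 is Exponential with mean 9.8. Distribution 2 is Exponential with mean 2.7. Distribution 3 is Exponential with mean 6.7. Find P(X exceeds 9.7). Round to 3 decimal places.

0.211

Conditional on each component, P(X > 9.7): 1: 0.371653; 2: 0.0275269; 3: 0.235096.
By total probability, P(X > 9.7) = 0.333333·0.371653 + 0.333333·0.0275269 + 0.333333·0.235096 = 0.211425.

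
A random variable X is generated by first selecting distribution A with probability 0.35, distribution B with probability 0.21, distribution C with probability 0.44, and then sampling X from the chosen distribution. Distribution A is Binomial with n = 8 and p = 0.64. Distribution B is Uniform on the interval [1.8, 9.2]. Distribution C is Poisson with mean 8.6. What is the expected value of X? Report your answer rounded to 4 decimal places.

Component means — A: 5.12; B: 5.5; C: 8.6.
E[X] = 0.35·5.12 + 0.21·5.5 + 0.44·8.6 = 6.731.

6.7310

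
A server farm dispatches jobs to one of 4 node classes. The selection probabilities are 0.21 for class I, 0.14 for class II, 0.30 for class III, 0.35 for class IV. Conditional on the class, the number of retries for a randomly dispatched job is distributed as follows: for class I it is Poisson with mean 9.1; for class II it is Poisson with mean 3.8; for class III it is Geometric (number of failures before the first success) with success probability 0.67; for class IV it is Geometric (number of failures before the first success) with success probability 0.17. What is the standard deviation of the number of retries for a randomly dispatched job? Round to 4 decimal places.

Per component, I: μ=9.1, E[X²]=91.91; II: μ=3.8, E[X²]=18.24; III: μ=0.492537, E[X²]=0.977723; IV: μ=4.88235, E[X²]=52.5571.
E[X] = 0.21·9.1 + 0.14·3.8 + 0.3·0.492537 + 0.35·4.88235 = 4.29958.
E[X²] = 0.21·91.91 + 0.14·18.24 + 0.3·0.977723 + 0.35·52.5571 = 40.543.
Var(X) = E[X²] − (E[X])² = 40.543 − 18.4864 = 22.0566.
SD(X) = √22.0566 = 4.69644.

4.6964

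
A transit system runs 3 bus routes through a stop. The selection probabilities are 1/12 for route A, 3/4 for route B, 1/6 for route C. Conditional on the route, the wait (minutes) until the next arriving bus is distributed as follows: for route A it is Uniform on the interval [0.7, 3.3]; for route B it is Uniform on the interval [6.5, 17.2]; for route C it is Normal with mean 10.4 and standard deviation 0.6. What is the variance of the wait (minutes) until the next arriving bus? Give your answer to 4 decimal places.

14.5693

Per component, A: μ=2, E[X²]=4.56333; B: μ=11.85, E[X²]=149.963; C: μ=10.4, E[X²]=108.52.
E[X] = 0.0833333·2 + 0.75·11.85 + 0.166667·10.4 = 10.7875.
E[X²] = 0.0833333·4.56333 + 0.75·149.963 + 0.166667·108.52 = 130.939.
Var(X) = E[X²] − (E[X])² = 130.939 − 116.37 = 14.5693.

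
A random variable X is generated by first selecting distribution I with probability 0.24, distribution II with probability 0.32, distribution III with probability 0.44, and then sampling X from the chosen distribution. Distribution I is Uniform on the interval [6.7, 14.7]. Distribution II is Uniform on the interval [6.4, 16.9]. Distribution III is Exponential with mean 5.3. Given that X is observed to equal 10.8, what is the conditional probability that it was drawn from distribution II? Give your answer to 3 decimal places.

Likelihoods f(10.8 | ·): I: 0.125; II: 0.0952381; III: 0.0245893.
Posterior ∝ prior × likelihood. Numerator for II: 0.32·0.0952381 = 0.0304762.
Normalizing constant: 0.24·0.125 + 0.32·0.0952381 + 0.44·0.0245893 = 0.0712955.
P(II | observation) = 0.0304762 / 0.0712955 = 0.427463.

0.427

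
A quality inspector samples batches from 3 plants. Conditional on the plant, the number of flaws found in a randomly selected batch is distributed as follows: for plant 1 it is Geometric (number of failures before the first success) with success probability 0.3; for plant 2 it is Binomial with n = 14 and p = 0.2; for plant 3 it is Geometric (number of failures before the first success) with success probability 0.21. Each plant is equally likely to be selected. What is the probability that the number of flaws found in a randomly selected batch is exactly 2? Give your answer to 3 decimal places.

0.176

Conditional on each plant, P(X = 2): 1: 0.147; 2: 0.250139; 3: 0.131061.
By total probability, P(X = 2) = 0.333333·0.147 + 0.333333·0.250139 + 0.333333·0.131061 = 0.176067.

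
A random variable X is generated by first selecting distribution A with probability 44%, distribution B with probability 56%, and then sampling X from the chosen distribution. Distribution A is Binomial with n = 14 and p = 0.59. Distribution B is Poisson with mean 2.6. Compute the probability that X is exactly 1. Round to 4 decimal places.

Conditional on each component, P(X = 1): A: 7.64135e-05; B: 0.193111.
By total probability, P(X = 1) = 0.44·7.64135e-05 + 0.56·0.193111 = 0.108176.

0.1082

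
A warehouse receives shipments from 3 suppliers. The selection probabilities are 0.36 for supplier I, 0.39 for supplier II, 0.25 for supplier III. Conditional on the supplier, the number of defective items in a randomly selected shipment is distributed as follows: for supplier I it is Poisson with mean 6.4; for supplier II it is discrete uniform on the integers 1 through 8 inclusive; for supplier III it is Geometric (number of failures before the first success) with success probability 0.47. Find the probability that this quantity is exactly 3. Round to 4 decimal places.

0.0924

Conditional on each supplier, P(X = 3): I: 0.0725945; II: 0.125; III: 0.0699722.
By total probability, P(X = 3) = 0.36·0.0725945 + 0.39·0.125 + 0.25·0.0699722 = 0.0923771.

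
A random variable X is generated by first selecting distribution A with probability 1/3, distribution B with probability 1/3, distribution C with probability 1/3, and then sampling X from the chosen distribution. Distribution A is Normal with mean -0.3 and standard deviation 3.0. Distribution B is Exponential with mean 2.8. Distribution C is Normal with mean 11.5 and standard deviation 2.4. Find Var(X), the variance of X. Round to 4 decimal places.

32.4822

Per component, A: μ=-0.3, E[X²]=9.09; B: μ=2.8, E[X²]=15.68; C: μ=11.5, E[X²]=138.01.
E[X] = 0.333333·-0.3 + 0.333333·2.8 + 0.333333·11.5 = 4.66667.
E[X²] = 0.333333·9.09 + 0.333333·15.68 + 0.333333·138.01 = 54.26.
Var(X) = E[X²] − (E[X])² = 54.26 − 21.7778 = 32.4822.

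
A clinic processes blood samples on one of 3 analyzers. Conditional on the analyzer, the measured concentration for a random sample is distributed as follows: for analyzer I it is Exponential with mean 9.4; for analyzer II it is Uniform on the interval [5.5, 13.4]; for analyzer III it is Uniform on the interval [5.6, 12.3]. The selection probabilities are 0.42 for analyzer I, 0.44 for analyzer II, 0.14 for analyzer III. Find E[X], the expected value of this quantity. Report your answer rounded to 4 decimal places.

Component means — I: 9.4; II: 9.45; III: 8.95.
E[X] = 0.42·9.4 + 0.44·9.45 + 0.14·8.95 = 9.359.

9.3590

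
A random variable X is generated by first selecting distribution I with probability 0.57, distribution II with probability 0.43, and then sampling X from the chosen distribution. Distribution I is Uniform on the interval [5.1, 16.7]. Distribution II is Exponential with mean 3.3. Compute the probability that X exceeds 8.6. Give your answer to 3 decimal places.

Conditional on each component, P(X > 8.6): I: 0.698276; II: 0.0738248.
By total probability, P(X > 8.6) = 0.57·0.698276 + 0.43·0.0738248 = 0.429762.

0.430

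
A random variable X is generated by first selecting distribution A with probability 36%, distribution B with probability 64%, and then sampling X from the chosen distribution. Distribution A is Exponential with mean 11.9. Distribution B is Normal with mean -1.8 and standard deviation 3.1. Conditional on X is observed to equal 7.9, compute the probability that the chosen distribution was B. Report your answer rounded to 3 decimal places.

Likelihoods f(7.9 | ·): A: 0.0432653; B: 0.000962706.
Posterior ∝ prior × likelihood. Numerator for B: 0.64·0.000962706 = 0.000616132.
Normalizing constant: 0.36·0.0432653 + 0.64·0.000962706 = 0.0161916.
P(B | observation) = 0.000616132 / 0.0161916 = 0.0380525.

0.038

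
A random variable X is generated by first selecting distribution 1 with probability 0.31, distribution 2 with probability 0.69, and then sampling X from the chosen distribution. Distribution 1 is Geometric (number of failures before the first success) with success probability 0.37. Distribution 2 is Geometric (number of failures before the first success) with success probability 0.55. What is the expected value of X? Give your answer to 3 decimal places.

1.092

Component means — 1: 1.7027; 2: 0.818182.
E[X] = 0.31·1.7027 + 0.69·0.818182 = 1.09238.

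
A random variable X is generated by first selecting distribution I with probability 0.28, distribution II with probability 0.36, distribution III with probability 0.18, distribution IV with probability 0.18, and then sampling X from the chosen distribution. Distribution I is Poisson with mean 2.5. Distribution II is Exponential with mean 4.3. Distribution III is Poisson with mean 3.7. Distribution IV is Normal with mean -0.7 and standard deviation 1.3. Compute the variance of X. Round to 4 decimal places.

Per component, I: μ=2.5, E[X²]=8.75; II: μ=4.3, E[X²]=36.98; III: μ=3.7, E[X²]=17.39; IV: μ=-0.7, E[X²]=2.18.
E[X] = 0.28·2.5 + 0.36·4.3 + 0.18·3.7 + 0.18·-0.7 = 2.788.
E[X²] = 0.28·8.75 + 0.36·36.98 + 0.18·17.39 + 0.18·2.18 = 19.2854.
Var(X) = E[X²] − (E[X])² = 19.2854 − 7.77294 = 11.5125.

11.5125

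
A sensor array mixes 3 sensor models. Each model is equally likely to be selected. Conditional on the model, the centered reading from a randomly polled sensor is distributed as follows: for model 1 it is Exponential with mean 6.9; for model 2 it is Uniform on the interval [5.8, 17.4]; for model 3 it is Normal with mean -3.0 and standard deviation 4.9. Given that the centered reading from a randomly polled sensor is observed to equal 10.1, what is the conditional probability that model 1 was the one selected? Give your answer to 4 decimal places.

Likelihoods f(10.1 | ·): 1: 0.0335308; 2: 0.0862069; 3: 0.00228385.
Posterior ∝ prior × likelihood. Numerator for 1: 0.333333·0.0335308 = 0.0111769.
Normalizing constant: 0.333333·0.0335308 + 0.333333·0.0862069 + 0.333333·0.00228385 = 0.0406739.
P(1 | observation) = 0.0111769 / 0.0406739 = 0.274794.

0.2748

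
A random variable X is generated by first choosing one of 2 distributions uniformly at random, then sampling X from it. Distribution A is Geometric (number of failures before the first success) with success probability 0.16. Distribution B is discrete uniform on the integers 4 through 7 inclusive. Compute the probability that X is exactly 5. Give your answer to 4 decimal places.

Conditional on each component, P(X = 5): A: 0.0669139; B: 0.25.
By total probability, P(X = 5) = 0.5·0.0669139 + 0.5·0.25 = 0.158457.

0.1585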